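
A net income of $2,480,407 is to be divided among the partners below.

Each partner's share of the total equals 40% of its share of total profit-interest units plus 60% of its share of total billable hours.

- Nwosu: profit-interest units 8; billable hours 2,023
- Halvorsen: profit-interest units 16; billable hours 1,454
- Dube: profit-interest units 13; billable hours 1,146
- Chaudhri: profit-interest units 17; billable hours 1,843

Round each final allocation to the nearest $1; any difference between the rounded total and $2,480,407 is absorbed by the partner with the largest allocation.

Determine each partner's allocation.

Nwosu: $612,610; Halvorsen: $628,633; Dube: $502,623; Chaudhri: $736,541

Totals — profit-interest units 54, billable hours 6,466.
Composite weights (40% profit-interest units + 60% billable hours): Nwosu 0.2470; Halvorsen 0.2534; Dube 0.2026; Chaudhri 0.2969.
Unrounded shares: Nwosu 612,610.03; Halvorsen 628,633.47; Dube 502,622.62; Chaudhri 736,540.88.
Rounded to nearest $1: Nwosu $612,610; Halvorsen $628,633; Dube $502,623; Chaudhri $736,541. Sum = $2,480,407.
Rounded total matches; no reconciliation needed.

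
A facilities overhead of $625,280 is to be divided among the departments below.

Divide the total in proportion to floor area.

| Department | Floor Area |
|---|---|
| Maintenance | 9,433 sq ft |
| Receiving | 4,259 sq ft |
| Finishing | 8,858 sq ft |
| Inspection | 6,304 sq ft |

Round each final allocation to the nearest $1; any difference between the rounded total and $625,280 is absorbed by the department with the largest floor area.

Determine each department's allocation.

Sum of floor area: 28,854.
Raw shares: Maintenance 9,433/28,854 × $625,280 = 204,417.63; Receiving 4,259/28,854 × $625,280 = 92,294.57; Finishing 8,858/28,854 × $625,280 = 191,957.10; Inspection 6,304/28,854 × $625,280 = 136,610.70.
Rounded to nearest $1: Maintenance $204,418; Receiving $92,295; Finishing $191,957; Inspection $136,611. Sum = $625,281.
Difference $625,280 − $625,281 = −$1 applied to largest floor area (Maintenance): Maintenance becomes $204,417.

Maintenance: $204,417; Receiving: $92,295; Finishing: $191,957; Inspection: $136,611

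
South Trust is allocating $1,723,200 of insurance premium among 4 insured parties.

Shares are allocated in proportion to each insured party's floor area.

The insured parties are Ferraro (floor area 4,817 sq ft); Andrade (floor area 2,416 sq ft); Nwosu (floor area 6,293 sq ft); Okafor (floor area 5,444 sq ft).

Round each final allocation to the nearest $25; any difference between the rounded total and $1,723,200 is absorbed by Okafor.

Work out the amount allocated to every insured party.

Sum of floor area: 18,970.
Unrounded shares: Ferraro 4,817/18,970 × $1,723,200 = 437,567.44; Andrade 2,416/18,970 × $1,723,200 = 219,465.01; Nwosu 6,293/18,970 × $1,723,200 = 571,644.58; Okafor 5,444/18,970 × $1,723,200 = 494,522.97.
After rounding ($25): Ferraro $437,575; Andrade $219,475; Nwosu $571,650; Okafor $494,525. Sum = $1,723,225.
Difference $1,723,200 − $1,723,225 = −$25 applied to Okafor: Okafor becomes $494,500.

Ferraro: $437,575; Andrade: $219,475; Nwosu: $571,650; Okafor: $494,500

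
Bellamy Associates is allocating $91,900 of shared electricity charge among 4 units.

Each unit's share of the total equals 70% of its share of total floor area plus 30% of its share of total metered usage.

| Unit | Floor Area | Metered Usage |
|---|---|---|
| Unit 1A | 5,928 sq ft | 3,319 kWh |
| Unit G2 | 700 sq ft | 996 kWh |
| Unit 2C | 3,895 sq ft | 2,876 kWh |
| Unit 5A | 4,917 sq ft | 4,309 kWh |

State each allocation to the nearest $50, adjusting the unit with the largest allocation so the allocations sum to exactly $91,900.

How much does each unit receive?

Floor area total 15,440; metered usage total 11,500.
Composite weights (70% floor area + 30% metered usage): Unit 1A 0.3553; Unit G2 0.0577; Unit 2C 0.2516; Unit 5A 0.3353.
Proportional shares: Unit 1A 32,655.66; Unit G2 5,304.32; Unit 2C 23,123.22; Unit 5A 30,816.80.
After rounding ($50): Unit 1A $32,650; Unit G2 $5,300; Unit 2C $23,100; Unit 5A $30,800. Sum = $91,850.
Difference $91,900 − $91,850 = +$50 applied to largest allocation (Unit 1A): Unit 1A becomes $32,700.

Unit 1A: $32,700; Unit G2: $5,300; Unit 2C: $23,100; Unit 5A: $30,800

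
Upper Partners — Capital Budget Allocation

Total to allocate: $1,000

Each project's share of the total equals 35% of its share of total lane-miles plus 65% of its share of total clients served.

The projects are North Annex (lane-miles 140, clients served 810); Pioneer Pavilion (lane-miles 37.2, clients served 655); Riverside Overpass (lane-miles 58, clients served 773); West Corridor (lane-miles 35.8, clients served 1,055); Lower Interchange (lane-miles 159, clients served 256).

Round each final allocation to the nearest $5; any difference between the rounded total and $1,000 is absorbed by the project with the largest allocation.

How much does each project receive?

Lane-miles total 430; clients served total 3,549.
Composite weights (35% lane-miles + 65% clients served): North Annex 0.2623; Pioneer Pavilion 0.1502; Riverside Overpass 0.1888; West Corridor 0.2224; Lower Interchange 0.1763.
Unrounded shares: North Annex 262.31; Pioneer Pavilion 150.24; Riverside Overpass 188.78; West Corridor 222.36; Lower Interchange 176.31.
At nearest $5: North Annex $260; Pioneer Pavilion $150; Riverside Overpass $190; West Corridor $220; Lower Interchange $175. Sum = $995.
Difference $1,000 − $995 = +$5 applied to largest allocation (North Annex): North Annex becomes $265.

North Annex: $265; Pioneer Pavilion: $150; Riverside Overpass: $190; West Corridor: $220; Lower Interchange: $175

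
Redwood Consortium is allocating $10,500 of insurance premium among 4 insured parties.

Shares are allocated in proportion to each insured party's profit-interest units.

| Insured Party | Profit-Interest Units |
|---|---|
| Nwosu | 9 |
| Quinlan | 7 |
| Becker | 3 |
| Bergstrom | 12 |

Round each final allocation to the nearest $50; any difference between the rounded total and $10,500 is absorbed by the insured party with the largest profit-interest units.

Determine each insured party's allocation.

Nwosu: $3,050 | Quinlan: $2,350 | Becker: $1,000 | Bergstrom: $4,100

Total profit-interest units = 9 + 7 + 3 + 12 = 31.
Unrounded shares: Nwosu 3,048.39; Quinlan 2,370.97; Becker 1,016.13; Bergstrom 4,064.52.
Rounded to nearest $50: Nwosu $3,050; Quinlan $2,350; Becker $1,000; Bergstrom $4,050. Sum = $10,450.
Difference $10,500 − $10,450 = +$50 applied to largest profit-interest units (Bergstrom): Bergstrom becomes $4,100.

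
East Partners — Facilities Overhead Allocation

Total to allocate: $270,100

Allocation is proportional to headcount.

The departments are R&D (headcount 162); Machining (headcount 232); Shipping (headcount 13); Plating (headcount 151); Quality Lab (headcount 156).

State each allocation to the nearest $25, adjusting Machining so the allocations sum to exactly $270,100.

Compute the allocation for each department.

R&D: $61,275; Machining: $87,750; Shipping: $4,925; Plating: $57,125; Quality Lab: $59,025

Combined headcount = 714.
Unrounded shares: R&D 162/714 × $270,100 = 61,283.19; Machining 232/714 × $270,100 = 87,763.59; Shipping 13/714 × $270,100 = 4,917.79; Plating 151/714 × $270,100 = 57,121.99; Quality Lab 156/714 × $270,100 = 59,013.45.
After rounding ($25): R&D $61,275; Machining $87,775; Shipping $4,925; Plating $57,125; Quality Lab $59,025. Sum = $270,125.
Difference $270,100 − $270,125 = −$25 applied to Machining: Machining becomes $87,750.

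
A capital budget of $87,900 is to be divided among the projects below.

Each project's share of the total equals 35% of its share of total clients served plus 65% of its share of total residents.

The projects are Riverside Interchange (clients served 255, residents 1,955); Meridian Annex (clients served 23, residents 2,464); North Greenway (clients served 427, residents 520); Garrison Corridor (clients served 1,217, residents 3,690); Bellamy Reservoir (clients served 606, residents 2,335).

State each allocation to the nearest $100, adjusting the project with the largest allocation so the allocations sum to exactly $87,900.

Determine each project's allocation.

Totals — clients served 2,528, residents 10,964.
Combined weights (35% clients served + 65% residents): Riverside Interchange 0.1512; Meridian Annex 0.1493; North Greenway 0.0899; Garrison Corridor 0.3873; Bellamy Reservoir 0.2223.
Unrounded shares: Riverside Interchange 13,291.06; Meridian Annex 13,120.17; North Greenway 7,906.26; Garrison Corridor 34,039.65; Bellamy Reservoir 19,542.86.
Rounded to nearest $100: Riverside Interchange $13,300; Meridian Annex $13,100; North Greenway $7,900; Garrison Corridor $34,000; Bellamy Reservoir $19,500. Sum = $87,800.
Difference $87,900 − $87,800 = +$100 applied to largest allocation (Garrison Corridor): Garrison Corridor becomes $34,100.

Riverside Interchange: $13,300 · Meridian Annex: $13,100 · North Greenway: $7,900 · Garrison Corridor: $34,100 · Bellamy Reservoir: $19,500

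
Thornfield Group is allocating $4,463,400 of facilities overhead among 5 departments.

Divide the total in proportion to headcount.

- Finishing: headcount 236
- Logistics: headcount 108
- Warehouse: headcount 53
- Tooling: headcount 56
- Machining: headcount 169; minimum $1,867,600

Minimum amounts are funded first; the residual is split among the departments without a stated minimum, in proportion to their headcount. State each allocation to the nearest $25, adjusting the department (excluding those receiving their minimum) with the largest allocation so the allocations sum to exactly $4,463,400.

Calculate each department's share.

Finishing: $1,352,325; Logistics: $618,875; Warehouse: $303,700; Tooling: $320,900; Machining: $1,867,600

Minimums first: Machining $1,867,600. Balance $2,595,800.
Balance split over remaining headcount 453: Finishing 1,352,337.31 → $1,352,325; Logistics 618,866.23 → $618,875; Warehouse 303,702.87 → $303,700; Tooling 320,893.60 → $320,900.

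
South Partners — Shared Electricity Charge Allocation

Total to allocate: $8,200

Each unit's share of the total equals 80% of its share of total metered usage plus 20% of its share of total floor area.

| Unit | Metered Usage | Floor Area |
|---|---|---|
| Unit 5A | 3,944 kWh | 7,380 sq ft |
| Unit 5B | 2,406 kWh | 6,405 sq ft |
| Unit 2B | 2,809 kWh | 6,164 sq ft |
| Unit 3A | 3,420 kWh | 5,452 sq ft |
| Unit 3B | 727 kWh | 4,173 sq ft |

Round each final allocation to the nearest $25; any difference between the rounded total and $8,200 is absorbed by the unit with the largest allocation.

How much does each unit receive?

Totals — metered usage 13,306, floor area 29,574.
Combined weights (80% metered usage + 20% floor area): Unit 5A 0.2870; Unit 5B 0.1880; Unit 2B 0.2106; Unit 3A 0.2425; Unit 3B 0.0719.
Raw shares: Unit 5A 2,353.69; Unit 5B 1,541.37; Unit 2B 1,726.69; Unit 3A 1,988.43; Unit 3B 589.83.
Rounded to nearest $25: Unit 5A $2,350; Unit 5B $1,550; Unit 2B $1,725; Unit 3A $2,000; Unit 3B $600. Sum = $8,225.
Difference $8,200 − $8,225 = −$25 applied to largest allocation (Unit 5A): Unit 5A becomes $2,325.

Unit 5A: $2,325; Unit 5B: $1,550; Unit 2B: $1,725; Unit 3A: $2,000; Unit 3B: $600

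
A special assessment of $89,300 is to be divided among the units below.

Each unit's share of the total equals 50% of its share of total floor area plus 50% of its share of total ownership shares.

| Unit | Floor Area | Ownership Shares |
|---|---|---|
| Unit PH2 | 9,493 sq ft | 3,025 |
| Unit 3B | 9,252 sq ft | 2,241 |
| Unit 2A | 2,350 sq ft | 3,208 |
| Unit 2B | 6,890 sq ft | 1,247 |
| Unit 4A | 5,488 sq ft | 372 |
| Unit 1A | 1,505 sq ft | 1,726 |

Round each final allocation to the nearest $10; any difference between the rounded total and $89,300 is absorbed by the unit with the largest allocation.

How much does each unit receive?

Totals — floor area 34,978, ownership shares 11,819.
Combined weights (50% floor area + 50% ownership shares): Unit PH2 0.2637; Unit 3B 0.2271; Unit 2A 0.1693; Unit 2B 0.1512; Unit 4A 0.0942; Unit 1A 0.0945.
Unrounded shares: Unit PH2 23,545.86; Unit 3B 20,276.42; Unit 2A 15,119.05; Unit 2B 13,506.14; Unit 4A 8,410.87; Unit 1A 8,441.67.
Rounded to nearest $10: Unit PH2 $23,550; Unit 3B $20,280; Unit 2A $15,120; Unit 2B $13,510; Unit 4A $8,410; Unit 1A $8,440. Sum = $89,310.
Difference $89,300 − $89,310 = −$10 applied to largest allocation (Unit PH2): Unit PH2 becomes $23,540.

Unit PH2: $23,540 · Unit 3B: $20,280 · Unit 2A: $15,120 · Unit 2B: $13,510 · Unit 4A: $8,410 · Unit 1A: $8,440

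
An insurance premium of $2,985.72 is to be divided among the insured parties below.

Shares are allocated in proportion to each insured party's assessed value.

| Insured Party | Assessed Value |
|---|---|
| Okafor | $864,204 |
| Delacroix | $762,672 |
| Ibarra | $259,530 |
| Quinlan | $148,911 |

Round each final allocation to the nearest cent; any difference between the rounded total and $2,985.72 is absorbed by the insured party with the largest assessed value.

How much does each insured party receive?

Combined assessed value = 864,204 + 762,672 + 259,530 + 148,911 = 2,035,317.
Pro-rata amounts: Okafor 1,267.7490; Delacroix 1,118.8061; Ibarra 380.7190; Quinlan 218.4458.
Rounded to nearest cent: Okafor $1,267.75; Delacroix $1,118.81; Ibarra $380.72; Quinlan $218.45. Sum = $2,985.73.
Difference $2,985.72 − $2,985.73 = −$0.01 applied to largest assessed value (Okafor): Okafor becomes $1,267.74.

Okafor: $1,267.74; Delacroix: $1,118.81; Ibarra: $380.72; Quinlan: $218.45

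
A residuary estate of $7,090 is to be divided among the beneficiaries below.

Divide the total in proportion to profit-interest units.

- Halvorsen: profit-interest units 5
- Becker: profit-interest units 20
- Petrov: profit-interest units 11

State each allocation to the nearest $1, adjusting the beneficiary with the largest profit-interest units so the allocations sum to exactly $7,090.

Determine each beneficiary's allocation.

Total profit-interest units = 5 + 20 + 11 = 36.
Unrounded shares: Halvorsen 984.72; Becker 3,938.89; Petrov 2,166.39.
Rounded to nearest $1: Halvorsen $985; Becker $3,939; Petrov $2,166. Sum = $7,090.
Rounded total matches; no reconciliation needed.

Halvorsen: $985 · Becker: $3,939 · Petrov: $2,166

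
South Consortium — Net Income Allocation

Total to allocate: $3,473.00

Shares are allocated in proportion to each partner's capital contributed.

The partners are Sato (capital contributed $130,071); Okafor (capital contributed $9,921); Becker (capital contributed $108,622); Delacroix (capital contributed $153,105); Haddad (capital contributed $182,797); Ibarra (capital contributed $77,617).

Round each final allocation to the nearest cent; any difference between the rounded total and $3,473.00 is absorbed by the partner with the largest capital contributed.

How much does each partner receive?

Combined capital contributed = 130,071 + 9,921 + 108,622 + 153,105 + 182,797 + 77,617 = 662,133.
Proportional shares: Sato 682.2445; Okafor 52.0373; Becker 569.7408; Delacroix 803.0617; Haddad 958.8013; Ibarra 407.1143.
After rounding (cent): Sato $682.24; Okafor $52.04; Becker $569.74; Delacroix $803.06; Haddad $958.80; Ibarra $407.11. Sum = $3,472.99.
Difference $3,473.00 − $3,472.99 = +$0.01 applied to largest capital contributed (Haddad): Haddad becomes $958.81.

Sato: $682.24 | Okafor: $52.04 | Becker: $569.74 | Delacroix: $803.06 | Haddad: $958.81 | Ibarra: $407.11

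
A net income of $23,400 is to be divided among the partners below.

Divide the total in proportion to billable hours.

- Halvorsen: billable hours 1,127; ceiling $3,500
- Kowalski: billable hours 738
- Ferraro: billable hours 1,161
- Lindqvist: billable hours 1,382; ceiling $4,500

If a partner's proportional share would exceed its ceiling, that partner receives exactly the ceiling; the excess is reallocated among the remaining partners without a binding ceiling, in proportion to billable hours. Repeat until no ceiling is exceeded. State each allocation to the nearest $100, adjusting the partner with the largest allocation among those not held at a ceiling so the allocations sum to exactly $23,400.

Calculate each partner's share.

Billable hours total: 4,408.
Pro-rata shares before constraints: Halvorsen 5,982.71; Kowalski 3,917.70; Ferraro 6,163.20; Lindqvist 7,336.39.
Cap binds for Halvorsen ($3,500), Lindqvist ($4,500); remaining pool $15,400 reallocated over remaining billable hours 1,899.
Shares after redistribution: Kowalski 5,984.83 → $6,000; Ferraro 9,415.17 → $9,400.

Halvorsen: $3,500; Kowalski: $6,000; Ferraro: $9,400; Lindqvist: $4,500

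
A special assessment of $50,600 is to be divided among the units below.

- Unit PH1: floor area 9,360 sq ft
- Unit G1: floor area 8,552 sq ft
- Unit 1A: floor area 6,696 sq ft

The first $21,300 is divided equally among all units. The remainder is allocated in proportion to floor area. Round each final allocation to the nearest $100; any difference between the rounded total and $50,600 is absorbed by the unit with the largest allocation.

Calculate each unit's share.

$21,300 shared equally gives $7,100 per unit.
Remainder $29,300 by floor area (total 24,608): Unit PH1 11,144.67 → $11,100; Unit G1 10,182.61 → $10,200; Unit 1A 7,972.72 → $8,000.
Totals: Unit PH1 $7,100 + $11,100 = $18,200; Unit G1 $7,100 + $10,200 = $17,300; Unit 1A $7,100 + $8,000 = $15,100.

Unit PH1: $18,200; Unit G1: $17,300; Unit 1A: $15,100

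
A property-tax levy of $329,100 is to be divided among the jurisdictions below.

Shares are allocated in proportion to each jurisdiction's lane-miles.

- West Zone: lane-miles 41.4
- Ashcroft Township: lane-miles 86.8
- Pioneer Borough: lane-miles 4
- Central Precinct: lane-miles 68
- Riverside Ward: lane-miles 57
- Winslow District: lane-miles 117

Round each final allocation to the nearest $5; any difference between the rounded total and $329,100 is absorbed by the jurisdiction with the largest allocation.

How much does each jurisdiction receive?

West Zone: $36,410 · Ashcroft Township: $76,340 · Pioneer Borough: $3,520 · Central Precinct: $59,805 · Riverside Ward: $50,130 · Winslow District: $102,895

Sum of lane-miles: 374.2.
Raw shares: West Zone 41.4/374.2 × $329,100 = 36,410.32; Ashcroft Township 86.8/374.2 × $329,100 = 76,338.54; Pioneer Borough 4/374.2 × $329,100 = 3,517.90; Central Precinct 68/374.2 × $329,100 = 59,804.38; Riverside Ward 57/374.2 × $329,100 = 50,130.14; Winslow District 117/374.2 × $329,100 = 102,898.72.
Rounded to nearest $5: West Zone $36,410; Ashcroft Township $76,340; Pioneer Borough $3,520; Central Precinct $59,805; Riverside Ward $50,130; Winslow District $102,900. Sum = $329,105.
Difference $329,100 − $329,105 = −$5 applied to largest allocation (Winslow District): Winslow District becomes $102,895.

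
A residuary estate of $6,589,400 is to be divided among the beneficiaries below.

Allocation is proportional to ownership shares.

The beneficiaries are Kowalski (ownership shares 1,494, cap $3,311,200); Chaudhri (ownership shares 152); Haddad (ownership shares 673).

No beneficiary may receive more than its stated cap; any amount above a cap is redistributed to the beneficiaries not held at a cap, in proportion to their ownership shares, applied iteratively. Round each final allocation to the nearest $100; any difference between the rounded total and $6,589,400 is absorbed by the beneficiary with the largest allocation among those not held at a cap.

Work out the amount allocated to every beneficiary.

Ownership shares total: 2,319.
Pro-rata shares before constraints: Kowalski 4,245,176.20; Chaudhri 431,905.48; Haddad 1,912,318.33.
Held at cap: Kowalski ($3,311,200); balance $3,278,200 reallocated over remaining ownership shares 825.
Shares after redistribution: Chaudhri 603,983.52 → $604,000; Haddad 2,674,216.48 → $2,674,200.

Kowalski: $3,311,200; Chaudhri: $604,000; Haddad: $2,674,200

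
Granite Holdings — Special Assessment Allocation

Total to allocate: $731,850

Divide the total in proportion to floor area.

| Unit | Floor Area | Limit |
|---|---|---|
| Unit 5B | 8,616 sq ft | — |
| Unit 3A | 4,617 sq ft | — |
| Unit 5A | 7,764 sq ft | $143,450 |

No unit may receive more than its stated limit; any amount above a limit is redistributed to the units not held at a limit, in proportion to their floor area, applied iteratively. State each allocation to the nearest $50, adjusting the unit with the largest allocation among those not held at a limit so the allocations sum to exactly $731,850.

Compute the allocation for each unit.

Combined floor area = 20,997.
Proportional shares (ignoring caps): Unit 5B 300,310.50; Unit 3A 160,925.44; Unit 5A 270,614.06.
Held at cap: Unit 5A ($143,450); balance $588,400 reallocated over remaining floor area 13,233.
Remaining shares: Unit 5B 383,106.96 → $383,100; Unit 3A 205,293.04 → $205,300.

Unit 5B: $383,100 | Unit 3A: $205,300 | Unit 5A: $143,450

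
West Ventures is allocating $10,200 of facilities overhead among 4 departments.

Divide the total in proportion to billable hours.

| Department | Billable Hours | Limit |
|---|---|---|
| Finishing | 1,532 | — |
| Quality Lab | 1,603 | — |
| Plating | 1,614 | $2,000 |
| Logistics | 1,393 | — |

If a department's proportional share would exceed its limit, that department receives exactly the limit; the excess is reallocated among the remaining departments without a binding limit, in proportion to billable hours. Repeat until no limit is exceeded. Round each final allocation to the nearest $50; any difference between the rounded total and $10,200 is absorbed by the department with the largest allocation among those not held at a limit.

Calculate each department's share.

Finishing: $2,750; Quality Lab: $2,950; Plating: $2,000; Logistics: $2,500

Total billable hours = 6,142.
Pro-rata shares before constraints: Finishing 2,544.19; Quality Lab 2,662.10; Plating 2,680.36; Logistics 2,313.35.
Capped: Plating ($2,000); balance $8,200 reallocated over remaining billable hours 4,528.
Shares after redistribution: Finishing 2,774.38 → $2,750; Quality Lab 2,902.96 → $2,900; Logistics 2,522.66 → $2,500.
Rounding difference +$50 applied to Quality Lab → $2,950.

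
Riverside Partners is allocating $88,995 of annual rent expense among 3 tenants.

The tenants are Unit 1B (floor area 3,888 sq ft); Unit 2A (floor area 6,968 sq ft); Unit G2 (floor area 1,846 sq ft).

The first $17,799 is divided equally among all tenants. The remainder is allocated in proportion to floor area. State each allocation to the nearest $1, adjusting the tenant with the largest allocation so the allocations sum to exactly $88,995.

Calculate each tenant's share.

Unit 1B: $27,726 | Unit 2A: $44,989 | Unit G2: $16,280

First tranche $17,799 split equally: $5,933 each.
Remainder $71,196 by floor area (total 12,702): Unit 1B 21,792.63 → $21,793; Unit 2A 39,056.35 → $39,056; Unit G2 10,347.02 → $10,347.
Totals: Unit 1B $5,933 + $21,793 = $27,726; Unit 2A $5,933 + $39,056 = $44,989; Unit G2 $5,933 + $10,347 = $16,280.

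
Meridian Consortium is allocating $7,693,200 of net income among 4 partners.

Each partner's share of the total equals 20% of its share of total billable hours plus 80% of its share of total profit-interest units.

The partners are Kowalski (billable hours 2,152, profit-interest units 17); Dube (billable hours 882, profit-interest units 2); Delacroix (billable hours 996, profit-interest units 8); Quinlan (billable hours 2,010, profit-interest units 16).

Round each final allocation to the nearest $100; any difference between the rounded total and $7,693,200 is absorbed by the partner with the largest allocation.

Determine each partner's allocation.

Billable hours total 6,040; profit-interest units total 43.
Composite weights (20% billable hours + 80% profit-interest units): Kowalski 0.3875; Dube 0.0664; Delacroix 0.1818; Quinlan 0.3642.
Raw shares: Kowalski 2,981,402.32; Dube 510,940.80; Delacroix 1,398,757.17; Quinlan 2,802,099.70.
After rounding ($100): Kowalski $2,981,400; Dube $510,900; Delacroix $1,398,800; Quinlan $2,802,100. Sum = $7,693,200.
Rounded total matches; no reconciliation needed.

Kowalski: $2,981,400 · Dube: $510,900 · Delacroix: $1,398,800 · Quinlan: $2,802,100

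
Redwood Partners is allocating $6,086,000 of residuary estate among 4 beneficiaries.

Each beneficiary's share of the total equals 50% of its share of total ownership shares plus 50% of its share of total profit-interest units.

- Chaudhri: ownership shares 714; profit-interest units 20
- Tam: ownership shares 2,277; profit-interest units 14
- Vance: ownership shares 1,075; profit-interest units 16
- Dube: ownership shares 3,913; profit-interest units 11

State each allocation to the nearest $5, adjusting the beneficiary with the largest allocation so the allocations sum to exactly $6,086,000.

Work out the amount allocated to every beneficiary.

Totals — ownership shares 7,979, profit-interest units 61.
Combined weights (50% ownership shares + 50% profit-interest units): Chaudhri 0.2087; Tam 0.2574; Vance 0.1985; Dube 0.3354.
Unrounded shares: Chaudhri 1,270,007.46; Tam 1,566,786.85; Vance 1,208,143.26; Dube 2,041,062.43.
At nearest $5: Chaudhri $1,270,005; Tam $1,566,785; Vance $1,208,145; Dube $2,041,060. Sum = $6,085,995.
Difference $6,086,000 − $6,085,995 = +$5 applied to largest allocation (Dube): Dube becomes $2,041,065.

Chaudhri: $1,270,005; Tam: $1,566,785; Vance: $1,208,145; Dube: $2,041,065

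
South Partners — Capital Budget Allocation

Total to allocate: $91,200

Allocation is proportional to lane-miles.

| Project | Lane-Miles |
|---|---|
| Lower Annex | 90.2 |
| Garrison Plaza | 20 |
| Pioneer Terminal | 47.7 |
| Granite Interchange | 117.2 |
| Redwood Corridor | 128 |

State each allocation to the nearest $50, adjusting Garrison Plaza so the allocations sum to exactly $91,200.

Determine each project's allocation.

Total lane-miles = 403.1.
Proportional shares: Lower Annex 90.2/403.1 × $91,200 = 20,407.44; Garrison Plaza 20/403.1 × $91,200 = 4,524.93; Pioneer Terminal 47.7/403.1 × $91,200 = 10,791.96; Granite Interchange 117.2/403.1 × $91,200 = 26,516.10; Redwood Corridor 128/403.1 × $91,200 = 28,959.56.
Rounded to nearest $50: Lower Annex $20,400; Garrison Plaza $4,500; Pioneer Terminal $10,800; Granite Interchange $26,500; Redwood Corridor $28,950. Sum = $91,150.
Difference $91,200 − $91,150 = +$50 applied to Garrison Plaza: Garrison Plaza becomes $4,550.

Lower Annex: $20,400; Garrison Plaza: $4,550; Pioneer Terminal: $10,800; Granite Interchange: $26,500; Redwood Corridor: $28,950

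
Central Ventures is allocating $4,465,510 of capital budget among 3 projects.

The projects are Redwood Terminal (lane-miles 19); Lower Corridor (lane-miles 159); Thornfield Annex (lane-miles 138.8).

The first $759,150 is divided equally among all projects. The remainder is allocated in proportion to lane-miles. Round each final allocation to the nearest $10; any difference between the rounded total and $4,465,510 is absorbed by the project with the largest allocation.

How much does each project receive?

Redwood Terminal: $475,340; Lower Corridor: $2,113,250; Thornfield Annex: $1,876,920

$759,150 shared equally gives $253,050 per project.
Remainder $3,706,360 by lane-miles (total 316.8): Redwood Terminal 222,288.01 → $222,290; Lower Corridor 1,860,199.62 → $1,860,200; Thornfield Annex 1,623,872.37 → $1,623,870.
Totals: Redwood Terminal $253,050 + $222,290 = $475,340; Lower Corridor $253,050 + $1,860,200 = $2,113,250; Thornfield Annex $253,050 + $1,623,870 = $1,876,920.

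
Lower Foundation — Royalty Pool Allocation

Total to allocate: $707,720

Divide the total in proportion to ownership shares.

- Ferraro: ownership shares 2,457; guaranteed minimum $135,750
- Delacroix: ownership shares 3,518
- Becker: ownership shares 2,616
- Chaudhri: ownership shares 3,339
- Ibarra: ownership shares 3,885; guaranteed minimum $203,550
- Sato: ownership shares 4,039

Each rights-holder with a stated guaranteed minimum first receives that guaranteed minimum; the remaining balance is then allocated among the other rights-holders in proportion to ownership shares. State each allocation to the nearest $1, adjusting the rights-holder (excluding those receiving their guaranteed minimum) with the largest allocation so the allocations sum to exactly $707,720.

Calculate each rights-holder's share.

Ferraro: $135,750 | Delacroix: $95,922 | Becker: $71,328 | Chaudhri: $91,042 | Ibarra: $203,550 | Sato: $110,128

Minimums first: Ferraro $135,750; Ibarra $203,550. Balance $368,420.
Balance split over remaining ownership shares 13,512: Delacroix 95,922.26 → $95,922; Becker 71,328.21 → $71,328; Chaudhri 91,041.62 → $91,042; Sato 110,127.91 → $110,128.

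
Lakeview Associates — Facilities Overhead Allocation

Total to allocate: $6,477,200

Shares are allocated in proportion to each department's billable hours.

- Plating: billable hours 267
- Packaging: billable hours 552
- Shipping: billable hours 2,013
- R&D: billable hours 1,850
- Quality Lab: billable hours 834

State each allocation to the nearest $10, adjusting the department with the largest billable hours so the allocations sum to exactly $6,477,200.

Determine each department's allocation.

Plating: $313,530; Packaging: $648,190; Shipping: $2,363,780; R&D: $2,172,370; Quality Lab: $979,330

Combined billable hours = 267 + 552 + 2,013 + 1,850 + 834 = 5,516.
Pro-rata amounts: Plating 313,526.54; Packaging 648,189.70; Shipping 2,363,778.75; R&D 2,172,374.91; Quality Lab 979,330.09.
After rounding ($10): Plating $313,530; Packaging $648,190; Shipping $2,363,780; R&D $2,172,370; Quality Lab $979,330. Sum = $6,477,200.
No rounding difference to absorb.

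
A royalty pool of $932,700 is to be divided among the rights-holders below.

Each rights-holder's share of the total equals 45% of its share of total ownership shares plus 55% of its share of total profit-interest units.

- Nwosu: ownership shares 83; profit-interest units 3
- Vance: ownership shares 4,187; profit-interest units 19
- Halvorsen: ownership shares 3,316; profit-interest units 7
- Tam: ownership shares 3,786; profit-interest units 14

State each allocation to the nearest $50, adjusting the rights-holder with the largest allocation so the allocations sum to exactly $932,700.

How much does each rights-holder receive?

Nwosu: $38,850 · Vance: $381,200 · Halvorsen: $205,900 · Tam: $306,750

Totals — ownership shares 11,372, profit-interest units 43.
Blended shares (45% ownership shares + 55% profit-interest units): Nwosu 0.0417; Vance 0.4087; Halvorsen 0.2208; Tam 0.3289.
Unrounded shares: Nwosu 38,852.99; Vance 381,200.56; Halvorsen 205,895.30; Tam 306,751.14.
Rounded to nearest $50: Nwosu $38,850; Vance $381,200; Halvorsen $205,900; Tam $306,750. Sum = $932,700.
No rounding difference to absorb.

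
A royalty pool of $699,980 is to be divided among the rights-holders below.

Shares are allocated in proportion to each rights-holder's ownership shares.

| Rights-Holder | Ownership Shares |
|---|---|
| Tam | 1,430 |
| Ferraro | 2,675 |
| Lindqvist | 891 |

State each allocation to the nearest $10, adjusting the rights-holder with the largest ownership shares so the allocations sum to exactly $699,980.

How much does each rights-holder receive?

Tam: $200,350 · Ferraro: $374,790 · Lindqvist: $124,840

Sum of ownership shares: 1,430 + 2,675 + 891 = 4,996.
Raw shares: Tam 200,354.56; Ferraro 374,789.13; Lindqvist 124,836.31.
Rounded to nearest $10: Tam $200,350; Ferraro $374,790; Lindqvist $124,840. Sum = $699,980.
Sum already equals the total — no adjustment.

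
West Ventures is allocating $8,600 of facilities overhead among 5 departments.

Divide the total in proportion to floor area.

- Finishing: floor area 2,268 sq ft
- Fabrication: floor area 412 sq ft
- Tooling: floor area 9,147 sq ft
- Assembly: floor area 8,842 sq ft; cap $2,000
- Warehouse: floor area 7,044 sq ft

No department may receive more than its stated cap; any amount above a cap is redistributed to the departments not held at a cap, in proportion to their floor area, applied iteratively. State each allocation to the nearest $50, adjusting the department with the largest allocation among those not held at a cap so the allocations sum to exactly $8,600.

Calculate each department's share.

Finishing: $800 · Fabrication: $150 · Tooling: $3,200 · Assembly: $2,000 · Warehouse: $2,450

Total floor area = 27,713.
Pro-rata shares before constraints: Finishing 703.81; Fabrication 127.85; Tooling 2,838.53; Assembly 2,743.88; Warehouse 2,185.92.
Held at cap: Assembly ($2,000); residual $6,600 reallocated over remaining floor area 18,871.
Redistributed shares: Finishing 793.22 → $800; Fabrication 144.09 → $150; Tooling 3,199.10 → $3,200; Warehouse 2,463.59 → $2,450.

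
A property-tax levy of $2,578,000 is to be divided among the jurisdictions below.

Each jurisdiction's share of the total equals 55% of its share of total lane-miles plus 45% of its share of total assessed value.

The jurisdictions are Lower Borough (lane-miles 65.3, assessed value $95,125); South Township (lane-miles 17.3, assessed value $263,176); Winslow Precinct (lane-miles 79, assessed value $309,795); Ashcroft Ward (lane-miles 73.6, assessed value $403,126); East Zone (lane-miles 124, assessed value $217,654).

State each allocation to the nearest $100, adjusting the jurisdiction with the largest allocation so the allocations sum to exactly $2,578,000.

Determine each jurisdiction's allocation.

Lane-miles total 359.2; assessed value total 1,288,876.
Blended shares (55% lane-miles + 45% assessed value): Lower Borough 0.1332; South Township 0.1184; Winslow Precinct 0.2291; Ashcroft Ward 0.2534; East Zone 0.2659.
Proportional shares: Lower Borough 343,384.85; South Township 305,170.91; Winslow Precinct 590,685.59; Ashcroft Ward 653,375.70; East Zone 685,382.95.
After rounding ($100): Lower Borough $343,400; South Township $305,200; Winslow Precinct $590,700; Ashcroft Ward $653,400; East Zone $685,400. Sum = $2,578,100.
Difference $2,578,000 − $2,578,100 = −$100 applied to largest allocation (East Zone): East Zone becomes $685,300.

Lower Borough: $343,400 · South Township: $305,200 · Winslow Precinct: $590,700 · Ashcroft Ward: $653,400 · East Zone: $685,300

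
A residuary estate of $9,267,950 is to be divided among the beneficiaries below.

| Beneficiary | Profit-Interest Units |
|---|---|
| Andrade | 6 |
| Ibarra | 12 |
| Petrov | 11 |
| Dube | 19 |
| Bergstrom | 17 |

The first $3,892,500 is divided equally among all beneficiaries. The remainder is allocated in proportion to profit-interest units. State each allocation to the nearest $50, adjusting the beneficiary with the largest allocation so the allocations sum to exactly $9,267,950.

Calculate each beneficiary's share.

First tranche $3,892,500 split equally: $778,500 each.
Remainder $5,375,450 by profit-interest units (total 65): Andrade 496,195.38 → $496,200; Ibarra 992,390.77 → $992,400; Petrov 909,691.54 → $909,700; Dube 1,571,285.38 → $1,571,300; Bergstrom 1,405,886.92 → $1,405,900.
Rounding difference −$50 on remainder applied to Dube.
Totals: Andrade $778,500 + $496,200 = $1,274,700; Ibarra $778,500 + $992,400 = $1,770,900; Petrov $778,500 + $909,700 = $1,688,200; Dube $778,500 + $1,571,250 = $2,349,750; Bergstrom $778,500 + $1,405,900 = $2,184,400.

Andrade: $1,274,700 · Ibarra: $1,770,900 · Petrov: $1,688,200 · Dube: $2,349,750 · Bergstrom: $2,184,400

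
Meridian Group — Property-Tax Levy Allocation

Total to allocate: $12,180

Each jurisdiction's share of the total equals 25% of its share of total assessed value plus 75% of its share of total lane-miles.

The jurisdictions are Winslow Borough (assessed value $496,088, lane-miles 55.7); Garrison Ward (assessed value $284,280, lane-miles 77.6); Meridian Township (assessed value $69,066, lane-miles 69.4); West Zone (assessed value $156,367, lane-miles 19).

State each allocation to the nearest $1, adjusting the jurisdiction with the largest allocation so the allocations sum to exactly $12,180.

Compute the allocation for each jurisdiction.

Assessed value total 1,005,801; lane-miles total 221.7.
Combined weights (25% assessed value + 75% lane-miles): Winslow Borough 0.3117; Garrison Ward 0.3332; Meridian Township 0.2519; West Zone 0.1031.
Unrounded shares: Winslow Borough 3,796.96; Garrison Ward 4,058.10; Meridian Township 3,068.67; West Zone 1,256.27.
At nearest $1: Winslow Borough $3,797; Garrison Ward $4,058; Meridian Township $3,069; West Zone $1,256. Sum = $12,180.
Sum already equals the total — no adjustment.

Winslow Borough: $3,797 | Garrison Ward: $4,058 | Meridian Township: $3,069 | West Zone: $1,256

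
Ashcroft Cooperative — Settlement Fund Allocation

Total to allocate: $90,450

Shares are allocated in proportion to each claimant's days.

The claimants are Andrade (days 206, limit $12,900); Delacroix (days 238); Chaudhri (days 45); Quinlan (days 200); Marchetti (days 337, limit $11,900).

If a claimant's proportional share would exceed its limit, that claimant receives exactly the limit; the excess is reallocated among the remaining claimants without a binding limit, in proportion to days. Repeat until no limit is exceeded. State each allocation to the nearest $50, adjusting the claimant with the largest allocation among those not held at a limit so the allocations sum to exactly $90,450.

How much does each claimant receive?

Andrade: $12,900 · Delacroix: $32,350 · Chaudhri: $6,100 · Quinlan: $27,200 · Marchetti: $11,900

Combined days = 1,026.
Proportional shares (ignoring caps): Andrade 18,160.53; Delacroix 20,981.58; Chaudhri 3,967.11; Quinlan 17,631.58; Marchetti 29,709.21.
Cap binds for Andrade ($12,900), Marchetti ($11,900); remaining pool $65,650 reallocated over remaining days 483.
Shares after redistribution: Delacroix 32,349.28 → $32,350; Chaudhri 6,116.46 → $6,100; Quinlan 27,184.27 → $27,200.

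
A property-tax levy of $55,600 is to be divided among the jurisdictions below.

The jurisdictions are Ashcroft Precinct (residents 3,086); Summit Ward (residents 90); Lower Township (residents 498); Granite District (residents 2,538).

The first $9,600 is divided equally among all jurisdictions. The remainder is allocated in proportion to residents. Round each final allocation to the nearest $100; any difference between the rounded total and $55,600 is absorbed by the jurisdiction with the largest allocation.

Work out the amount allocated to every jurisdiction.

Ashcroft Precinct: $25,200 | Summit Ward: $3,100 | Lower Township: $6,100 | Granite District: $21,200

Equal tier: $9,600 ÷ 4 = $2,400 apiece.
Remainder $46,000 by residents (total 6,212): Ashcroft Precinct 22,851.90 → $22,900; Summit Ward 666.45 → $700; Lower Township 3,687.70 → $3,700; Granite District 18,793.95 → $18,800.
Rounding difference −$100 on remainder applied to Ashcroft Precinct.
Totals: Ashcroft Precinct $2,400 + $22,800 = $25,200; Summit Ward $2,400 + $700 = $3,100; Lower Township $2,400 + $3,700 = $6,100; Granite District $2,400 + $18,800 = $21,200.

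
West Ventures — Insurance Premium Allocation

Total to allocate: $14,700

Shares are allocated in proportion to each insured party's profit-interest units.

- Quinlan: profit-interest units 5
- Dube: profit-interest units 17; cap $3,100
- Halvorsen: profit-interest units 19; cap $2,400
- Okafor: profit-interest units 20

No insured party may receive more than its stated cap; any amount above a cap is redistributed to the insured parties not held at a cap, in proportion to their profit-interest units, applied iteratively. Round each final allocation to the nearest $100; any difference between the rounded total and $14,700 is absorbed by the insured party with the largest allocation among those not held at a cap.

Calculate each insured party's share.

Total profit-interest units = 61.
Pro-rata shares before constraints: Quinlan 1,204.92; Dube 4,096.72; Halvorsen 4,578.69; Okafor 4,819.67.
Cap binds for Dube ($3,100), Halvorsen ($2,400); remaining pool $9,200 reallocated over remaining profit-interest units 25.
Shares after redistribution: Quinlan 1,840.00 → $1,800; Okafor 7,360.00 → $7,400.

Quinlan: $1,800 · Dube: $3,100 · Halvorsen: $2,400 · Okafor: $7,400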